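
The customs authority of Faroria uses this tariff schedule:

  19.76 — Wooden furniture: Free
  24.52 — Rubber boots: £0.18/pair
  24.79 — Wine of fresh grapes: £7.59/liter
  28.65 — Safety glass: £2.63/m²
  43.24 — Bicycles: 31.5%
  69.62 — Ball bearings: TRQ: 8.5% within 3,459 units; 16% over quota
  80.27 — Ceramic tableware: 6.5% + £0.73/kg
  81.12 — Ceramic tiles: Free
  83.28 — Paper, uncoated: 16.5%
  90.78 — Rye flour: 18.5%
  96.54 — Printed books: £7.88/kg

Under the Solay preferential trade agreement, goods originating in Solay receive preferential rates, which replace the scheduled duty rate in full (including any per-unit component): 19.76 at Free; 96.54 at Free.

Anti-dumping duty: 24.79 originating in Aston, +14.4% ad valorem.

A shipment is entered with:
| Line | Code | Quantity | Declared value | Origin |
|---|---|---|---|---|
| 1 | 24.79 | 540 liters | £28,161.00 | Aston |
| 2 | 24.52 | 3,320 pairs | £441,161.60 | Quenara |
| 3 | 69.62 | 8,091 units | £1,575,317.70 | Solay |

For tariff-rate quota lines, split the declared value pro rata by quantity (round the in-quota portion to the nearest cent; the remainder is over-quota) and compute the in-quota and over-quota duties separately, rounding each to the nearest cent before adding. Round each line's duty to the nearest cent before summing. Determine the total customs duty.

£210,292.16

Line 1 (24.79, Aston, 540 liters, £28,161.00):
Base rate for 24.79 is £7.59/liter.
Additional duty on 24.79 from Aston: +14.4% ad valorem. Applied ad valorem rate = 14.4%.
Duty = £28,161.00 × 14.4% + 540 × £7.59 = £8,153.78.
Line 2 (24.52, Quenara, 3,320 pairs, £441,161.60):
Base rate for 24.52 is £0.18/pair.
Duty = 3,320 × £0.18 = £597.60.
Line 3 (69.62, Solay, 8,091 units, £1,575,317.70):
Code 69.62 is under a tariff-rate quota (threshold 3,459 units). In-quota: 3,459 units at 8.5%; over-quota: 4,632 units at 16%.
Pro-rata value split: in-quota = £1,575,317.70 × 3,459/8,091 = £673,467.30; over-quota = £1,575,317.70 − £673,467.30 = £901,850.40.
In-quota duty = £673,467.30 × 8.5% = £57,244.72. Over-quota duty = £901,850.40 × 16% = £144,296.06.
Line duty = £57,244.72 + £144,296.06 = £201,540.78.
Total = £8,153.78 + £597.60 + £201,540.78 = £210,292.16.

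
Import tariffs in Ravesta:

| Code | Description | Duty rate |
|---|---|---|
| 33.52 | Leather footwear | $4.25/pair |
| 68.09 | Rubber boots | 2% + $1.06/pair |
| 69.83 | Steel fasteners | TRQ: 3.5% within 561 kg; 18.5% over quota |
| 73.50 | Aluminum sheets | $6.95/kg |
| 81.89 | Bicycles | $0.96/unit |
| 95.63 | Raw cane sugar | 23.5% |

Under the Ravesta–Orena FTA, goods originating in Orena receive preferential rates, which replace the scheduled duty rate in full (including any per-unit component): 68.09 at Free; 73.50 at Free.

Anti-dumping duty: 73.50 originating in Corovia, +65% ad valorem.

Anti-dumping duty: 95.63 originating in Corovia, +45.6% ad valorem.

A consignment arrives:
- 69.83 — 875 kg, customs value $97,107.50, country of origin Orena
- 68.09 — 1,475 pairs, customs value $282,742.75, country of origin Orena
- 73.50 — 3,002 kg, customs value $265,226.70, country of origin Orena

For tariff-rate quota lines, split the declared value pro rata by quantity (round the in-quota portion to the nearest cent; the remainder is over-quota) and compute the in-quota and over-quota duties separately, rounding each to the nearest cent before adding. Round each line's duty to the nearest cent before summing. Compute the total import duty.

$8,625.92

Line 1 (69.83, Orena, 875 kg, $97,107.50):
Code 69.83 is under a tariff-rate quota (threshold 561 kg). In-quota: 561 kg at 3.5%; over-quota: 314 kg at 18.5%.
Pro-rata value split: in-quota = $97,107.50 × 561/875 = $62,259.78; over-quota = $97,107.50 − $62,259.78 = $34,847.72.
In-quota duty = $62,259.78 × 3.5% = $2,179.09. Over-quota duty = $34,847.72 × 18.5% = $6,446.83.
Line duty = $2,179.09 + $6,446.83 = $8,625.92.
Line 2 (68.09, Orena, 1,475 pairs, $282,742.75):
Base rate for 68.09 is 2% + $1.06/pair.
Origin Orena qualifies under the Ravesta–Orena agreement and 68.09 is covered: preferential rate Free applies instead.
Duty = $282,742.75 × 0% = $0.00.
Line 3 (73.50, Orena, 3,002 kg, $265,226.70):
Base rate for 73.50 is $6.95/kg.
Origin Orena qualifies under the Ravesta–Orena agreement and 73.50 is covered: preferential rate Free applies instead.
The additional-duty order on 73.50 targets Corovia, not Orena; it does not apply.
Duty = $265,226.70 × 0% = $0.00.
Total = $8,625.92 + $0.00 + $0.00 = $8,625.92.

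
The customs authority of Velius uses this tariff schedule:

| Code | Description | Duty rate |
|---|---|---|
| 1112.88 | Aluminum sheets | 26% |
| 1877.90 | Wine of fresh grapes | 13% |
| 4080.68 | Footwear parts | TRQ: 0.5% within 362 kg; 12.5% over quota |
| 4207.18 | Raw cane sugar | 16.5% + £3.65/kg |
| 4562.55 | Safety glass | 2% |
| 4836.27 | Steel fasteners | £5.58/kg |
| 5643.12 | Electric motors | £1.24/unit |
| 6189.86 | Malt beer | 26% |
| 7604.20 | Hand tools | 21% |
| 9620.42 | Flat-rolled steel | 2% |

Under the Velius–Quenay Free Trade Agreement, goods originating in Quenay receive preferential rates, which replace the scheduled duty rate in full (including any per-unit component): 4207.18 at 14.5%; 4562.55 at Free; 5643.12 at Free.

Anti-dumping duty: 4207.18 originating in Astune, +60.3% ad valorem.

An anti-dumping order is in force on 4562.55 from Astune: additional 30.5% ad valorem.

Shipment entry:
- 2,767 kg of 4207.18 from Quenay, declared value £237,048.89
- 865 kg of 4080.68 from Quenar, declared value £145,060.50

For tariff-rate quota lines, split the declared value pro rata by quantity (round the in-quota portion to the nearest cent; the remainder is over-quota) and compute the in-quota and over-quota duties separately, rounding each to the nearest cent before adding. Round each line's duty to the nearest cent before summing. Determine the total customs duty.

Line 1 (4207.18, Quenay, 2,767 kg, £237,048.89):
Base rate for 4207.18 is 16.5% + £3.65/kg.
Origin Quenay qualifies under the Velius–Quenay agreement and 4207.18 is covered: preferential rate 14.5% applies instead.
The additional-duty order on 4207.18 targets Astune, not Quenay; it does not apply.
Duty = £237,048.89 × 14.5% = £34,372.09.
Line 2 (4080.68, Quenar, 865 kg, £145,060.50):
Code 4080.68 is under a tariff-rate quota (threshold 362 kg). In-quota: 362 kg at 0.5%; over-quota: 503 kg at 12.5%.
Pro-rata value split: in-quota = £145,060.50 × 362/865 = £60,707.40; over-quota = £145,060.50 − £60,707.40 = £84,353.10.
In-quota duty = £60,707.40 × 0.5% = £303.54. Over-quota duty = £84,353.10 × 12.5% = £10,544.14.
Line duty = £303.54 + £10,544.14 = £10,847.68.
Total = £34,372.09 + £10,847.68 = £45,219.77.

£45,219.77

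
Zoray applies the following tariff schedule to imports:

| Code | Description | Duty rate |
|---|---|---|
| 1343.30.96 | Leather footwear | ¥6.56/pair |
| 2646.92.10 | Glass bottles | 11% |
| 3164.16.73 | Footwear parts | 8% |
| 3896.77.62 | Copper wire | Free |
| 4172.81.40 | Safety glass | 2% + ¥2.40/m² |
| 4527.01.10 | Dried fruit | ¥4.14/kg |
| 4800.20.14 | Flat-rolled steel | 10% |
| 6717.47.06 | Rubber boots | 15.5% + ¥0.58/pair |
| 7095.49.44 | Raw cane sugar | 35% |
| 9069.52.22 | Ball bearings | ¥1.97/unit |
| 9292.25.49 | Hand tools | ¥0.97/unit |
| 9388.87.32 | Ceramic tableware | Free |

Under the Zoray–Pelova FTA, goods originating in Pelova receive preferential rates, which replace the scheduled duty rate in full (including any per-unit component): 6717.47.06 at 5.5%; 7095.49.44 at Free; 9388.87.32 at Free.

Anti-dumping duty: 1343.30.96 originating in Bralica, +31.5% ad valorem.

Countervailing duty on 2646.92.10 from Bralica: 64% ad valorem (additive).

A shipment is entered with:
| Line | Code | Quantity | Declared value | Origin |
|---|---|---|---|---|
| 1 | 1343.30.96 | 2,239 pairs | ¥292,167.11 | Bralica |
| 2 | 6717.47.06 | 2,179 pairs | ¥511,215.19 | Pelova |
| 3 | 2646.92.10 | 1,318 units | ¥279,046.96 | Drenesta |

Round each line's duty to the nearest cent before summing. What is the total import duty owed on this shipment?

¥165,532.49

Line 1 (1343.30.96, Bralica, 2,239 pairs, ¥292,167.11):
Base rate for 1343.30.96 is ¥6.56/pair.
Additional duty on 1343.30.96 from Bralica: +31.5% ad valorem. Applied ad valorem rate = 31.5%.
Duty = ¥292,167.11 × 31.5% + 2,239 × ¥6.56 = ¥106,720.48.
Line 2 (6717.47.06, Pelova, 2,179 pairs, ¥511,215.19):
Base rate for 6717.47.06 is 15.5% + ¥0.58/pair.
Origin Pelova qualifies under the Zoray–Pelova agreement and 6717.47.06 is covered: preferential rate 5.5% applies instead.
Duty = ¥511,215.19 × 5.5% = ¥28,116.84.
Line 3 (2646.92.10, Drenesta, 1,318 units, ¥279,046.96):
Base rate for 2646.92.10 is 11%.
The additional-duty order on 2646.92.10 targets Bralica, not Drenesta; it does not apply.
Duty = ¥279,046.96 × 11% = ¥30,695.17.
Total = ¥106,720.48 + ¥28,116.84 + ¥30,695.17 = ¥165,532.49.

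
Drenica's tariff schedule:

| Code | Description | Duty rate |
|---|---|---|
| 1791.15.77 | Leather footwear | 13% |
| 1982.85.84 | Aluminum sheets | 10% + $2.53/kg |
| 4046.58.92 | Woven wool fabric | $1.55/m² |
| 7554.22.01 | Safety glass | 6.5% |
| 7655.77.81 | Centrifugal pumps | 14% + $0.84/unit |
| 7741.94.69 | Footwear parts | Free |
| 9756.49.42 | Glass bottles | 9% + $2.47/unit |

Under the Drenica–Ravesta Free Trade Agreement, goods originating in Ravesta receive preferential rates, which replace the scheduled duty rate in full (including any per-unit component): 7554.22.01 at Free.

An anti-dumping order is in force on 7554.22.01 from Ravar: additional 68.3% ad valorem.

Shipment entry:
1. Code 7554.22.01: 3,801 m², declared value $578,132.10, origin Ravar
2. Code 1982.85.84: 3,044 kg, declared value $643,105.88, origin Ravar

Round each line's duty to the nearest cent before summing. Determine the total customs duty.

$504,454.72

Line 1 (7554.22.01, Ravar, 3,801 m², $578,132.10):
Base rate for 7554.22.01 is 6.5%.
7554.22.01 has an FTA preferential rate, but origin Ravar is not Ravesta; base rate stands.
Additional duty on 7554.22.01 from Ravar: +68.3%. Applied ad valorem rate: 6.5% + 68.3% = 74.8%.
Duty = $578,132.10 × 74.8% = $432,442.81.
Line 2 (1982.85.84, Ravar, 3,044 kg, $643,105.88):
Base rate for 1982.85.84 is 10% + $2.53/kg.
Duty = $643,105.88 × 10% + 3,044 × $2.53 = $72,011.91.
Total = $432,442.81 + $72,011.91 = $504,454.72.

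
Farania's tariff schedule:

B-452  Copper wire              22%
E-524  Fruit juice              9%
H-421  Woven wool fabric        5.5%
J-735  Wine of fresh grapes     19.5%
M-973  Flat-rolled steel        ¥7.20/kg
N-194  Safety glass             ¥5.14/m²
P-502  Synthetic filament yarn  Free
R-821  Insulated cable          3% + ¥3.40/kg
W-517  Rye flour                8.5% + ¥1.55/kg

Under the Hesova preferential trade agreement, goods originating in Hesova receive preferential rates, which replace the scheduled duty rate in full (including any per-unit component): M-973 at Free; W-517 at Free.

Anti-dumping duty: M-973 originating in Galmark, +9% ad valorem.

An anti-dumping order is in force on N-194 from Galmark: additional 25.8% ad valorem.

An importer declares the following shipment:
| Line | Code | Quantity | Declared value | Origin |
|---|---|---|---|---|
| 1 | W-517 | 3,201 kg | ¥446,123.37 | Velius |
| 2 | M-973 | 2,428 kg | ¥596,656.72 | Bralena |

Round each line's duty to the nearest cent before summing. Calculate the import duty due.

Line 1 (W-517, Velius, 3,201 kg, ¥446,123.37):
Base rate for W-517 is 8.5% + ¥1.55/kg.
W-517 has an FTA preferential rate, but origin Velius is not Hesova; base rate stands.
Duty = ¥446,123.37 × 8.5% + 3,201 × ¥1.55 = ¥42,882.04.
Line 2 (M-973, Bralena, 2,428 kg, ¥596,656.72):
Base rate for M-973 is ¥7.20/kg.
M-973 has an FTA preferential rate, but origin Bralena is not Hesova; base rate stands.
The additional-duty order on M-973 targets Galmark, not Bralena; it does not apply.
Duty = 2,428 × ¥7.20 = ¥17,481.60.
Total = ¥42,882.04 + ¥17,481.60 = ¥60,363.64.

¥60,363.64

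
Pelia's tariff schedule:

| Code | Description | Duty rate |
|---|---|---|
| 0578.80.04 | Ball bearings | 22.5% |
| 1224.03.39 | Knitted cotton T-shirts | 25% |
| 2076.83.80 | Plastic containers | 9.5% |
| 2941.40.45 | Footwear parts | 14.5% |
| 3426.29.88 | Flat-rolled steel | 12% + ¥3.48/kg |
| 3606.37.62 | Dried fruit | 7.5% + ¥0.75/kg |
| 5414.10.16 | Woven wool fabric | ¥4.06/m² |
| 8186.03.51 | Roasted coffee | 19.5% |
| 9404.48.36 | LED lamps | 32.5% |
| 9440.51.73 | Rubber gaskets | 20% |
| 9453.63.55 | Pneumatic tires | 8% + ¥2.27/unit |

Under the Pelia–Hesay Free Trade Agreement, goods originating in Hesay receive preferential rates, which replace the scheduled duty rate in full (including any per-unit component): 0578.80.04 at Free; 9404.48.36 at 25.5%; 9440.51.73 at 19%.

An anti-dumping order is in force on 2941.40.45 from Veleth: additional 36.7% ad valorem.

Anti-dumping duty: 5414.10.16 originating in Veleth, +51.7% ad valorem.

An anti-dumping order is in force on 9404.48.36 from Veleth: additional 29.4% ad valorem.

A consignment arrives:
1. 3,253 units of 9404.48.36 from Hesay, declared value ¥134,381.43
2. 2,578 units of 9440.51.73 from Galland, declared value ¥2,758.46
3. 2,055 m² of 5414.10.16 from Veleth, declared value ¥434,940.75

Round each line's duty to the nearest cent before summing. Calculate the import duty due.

Line 1 (9404.48.36, Hesay, 3,253 units, ¥134,381.43):
Base rate for 9404.48.36 is 32.5%.
Origin Hesay qualifies under the Pelia–Hesay agreement and 9404.48.36 is covered: preferential rate 25.5% applies instead.
The additional-duty order on 9404.48.36 targets Veleth, not Hesay; it does not apply.
Duty = ¥134,381.43 × 25.5% = ¥34,267.26.
Line 2 (9440.51.73, Galland, 2,578 units, ¥2,758.46):
Base rate for 9440.51.73 is 20%.
9440.51.73 has an FTA preferential rate, but origin Galland is not Hesay; base rate stands.
Duty = ¥2,758.46 × 20% = ¥551.69.
Line 3 (5414.10.16, Veleth, 2,055 m², ¥434,940.75):
Base rate for 5414.10.16 is ¥4.06/m².
Additional duty on 5414.10.16 from Veleth: +51.7% ad valorem. Applied ad valorem rate = 51.7%.
Duty = ¥434,940.75 × 51.7% + 2,055 × ¥4.06 = ¥233,207.67.
Total = ¥34,267.26 + ¥551.69 + ¥233,207.67 = ¥268,026.62.

¥268,026.62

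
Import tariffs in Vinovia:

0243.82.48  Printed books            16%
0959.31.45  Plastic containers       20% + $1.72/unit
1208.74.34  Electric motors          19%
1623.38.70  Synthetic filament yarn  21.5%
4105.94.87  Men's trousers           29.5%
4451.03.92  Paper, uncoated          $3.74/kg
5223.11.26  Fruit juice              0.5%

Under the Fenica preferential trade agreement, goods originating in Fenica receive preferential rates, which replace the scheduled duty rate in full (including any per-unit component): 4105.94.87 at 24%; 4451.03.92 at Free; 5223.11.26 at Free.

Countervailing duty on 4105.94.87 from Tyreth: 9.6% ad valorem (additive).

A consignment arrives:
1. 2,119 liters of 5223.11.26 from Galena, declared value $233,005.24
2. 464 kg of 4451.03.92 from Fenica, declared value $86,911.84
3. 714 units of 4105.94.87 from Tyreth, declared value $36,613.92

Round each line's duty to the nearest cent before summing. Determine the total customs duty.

$15,481.07

Line 1 (5223.11.26, Galena, 2,119 liters, $233,005.24):
Base rate for 5223.11.26 is 0.5%.
5223.11.26 has an FTA preferential rate, but origin Galena is not Fenica; base rate stands.
Duty = $233,005.24 × 0.5% = $1,165.03.
Line 2 (4451.03.92, Fenica, 464 kg, $86,911.84):
Base rate for 4451.03.92 is $3.74/kg.
Origin Fenica qualifies under the Vinovia–Fenica agreement and 4451.03.92 is covered: preferential rate Free applies instead.
Duty = $86,911.84 × 0% = $0.00.
Line 3 (4105.94.87, Tyreth, 714 units, $36,613.92):
Base rate for 4105.94.87 is 29.5%.
4105.94.87 has an FTA preferential rate, but origin Tyreth is not Fenica; base rate stands.
Additional duty on 4105.94.87 from Tyreth: +9.6%. Applied ad valorem rate: 29.5% + 9.6% = 39.1%.
Duty = $36,613.92 × 39.1% = $14,316.04.
Total = $1,165.03 + $0.00 + $14,316.04 = $15,481.07.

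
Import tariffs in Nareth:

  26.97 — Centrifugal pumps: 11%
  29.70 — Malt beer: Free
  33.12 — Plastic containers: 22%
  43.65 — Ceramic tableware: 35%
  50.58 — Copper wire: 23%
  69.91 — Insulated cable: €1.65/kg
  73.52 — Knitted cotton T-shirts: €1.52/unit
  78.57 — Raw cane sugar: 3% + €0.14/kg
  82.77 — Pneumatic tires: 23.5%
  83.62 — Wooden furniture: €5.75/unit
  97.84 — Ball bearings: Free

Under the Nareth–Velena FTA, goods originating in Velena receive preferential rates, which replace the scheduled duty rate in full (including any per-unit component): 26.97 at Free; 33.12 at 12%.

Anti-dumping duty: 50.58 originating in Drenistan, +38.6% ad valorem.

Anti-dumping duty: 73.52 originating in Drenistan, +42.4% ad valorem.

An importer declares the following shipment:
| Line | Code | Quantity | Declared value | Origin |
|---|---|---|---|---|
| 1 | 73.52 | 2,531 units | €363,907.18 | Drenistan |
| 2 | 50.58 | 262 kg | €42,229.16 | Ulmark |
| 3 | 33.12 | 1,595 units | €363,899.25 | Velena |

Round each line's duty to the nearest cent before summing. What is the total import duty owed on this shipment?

€211,524.38

Line 1 (73.52, Drenistan, 2,531 units, €363,907.18):
Base rate for 73.52 is €1.52/unit.
Additional duty on 73.52 from Drenistan: +42.4% ad valorem. Applied ad valorem rate = 42.4%.
Duty = €363,907.18 × 42.4% + 2,531 × €1.52 = €158,143.76.
Line 2 (50.58, Ulmark, 262 kg, €42,229.16):
Base rate for 50.58 is 23%.
The additional-duty order on 50.58 targets Drenistan, not Ulmark; it does not apply.
Duty = €42,229.16 × 23% = €9,712.71.
Line 3 (33.12, Velena, 1,595 units, €363,899.25):
Base rate for 33.12 is 22%.
Origin Velena qualifies under the Nareth–Velena agreement and 33.12 is covered: preferential rate 12% applies instead.
Duty = €363,899.25 × 12% = €43,667.91.
Total = €158,143.76 + €9,712.71 + €43,667.91 = €211,524.38.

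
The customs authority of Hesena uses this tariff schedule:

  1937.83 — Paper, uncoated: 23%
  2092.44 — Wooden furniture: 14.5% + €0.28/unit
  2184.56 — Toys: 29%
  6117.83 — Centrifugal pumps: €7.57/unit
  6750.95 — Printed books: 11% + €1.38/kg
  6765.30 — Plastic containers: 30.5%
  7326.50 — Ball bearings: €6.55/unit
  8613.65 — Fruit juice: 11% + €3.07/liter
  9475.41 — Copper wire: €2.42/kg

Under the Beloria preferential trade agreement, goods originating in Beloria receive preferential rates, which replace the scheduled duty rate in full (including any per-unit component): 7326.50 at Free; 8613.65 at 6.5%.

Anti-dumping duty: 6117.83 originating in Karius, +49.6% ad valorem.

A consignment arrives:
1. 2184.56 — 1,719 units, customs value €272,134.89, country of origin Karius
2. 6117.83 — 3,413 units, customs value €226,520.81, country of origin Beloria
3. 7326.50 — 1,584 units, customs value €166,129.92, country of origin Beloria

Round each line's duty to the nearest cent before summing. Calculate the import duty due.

€104,755.53

Line 1 (2184.56, Karius, 1,719 units, €272,134.89):
Base rate for 2184.56 is 29%.
Duty = €272,134.89 × 29% = €78,919.12.
Line 2 (6117.83, Beloria, 3,413 units, €226,520.81):
Base rate for 6117.83 is €7.57/unit.
Origin Beloria is the FTA partner but 6117.83 is not on the preference list; base rate stands.
The additional-duty order on 6117.83 targets Karius, not Beloria; it does not apply.
Duty = 3,413 × €7.57 = €25,836.41.
Line 3 (7326.50, Beloria, 1,584 units, €166,129.92):
Base rate for 7326.50 is €6.55/unit.
Origin Beloria qualifies under the Hesena–Beloria agreement and 7326.50 is covered: preferential rate Free applies instead.
Duty = €166,129.92 × 0% = €0.00.
Total = €78,919.12 + €25,836.41 + €0.00 = €104,755.53.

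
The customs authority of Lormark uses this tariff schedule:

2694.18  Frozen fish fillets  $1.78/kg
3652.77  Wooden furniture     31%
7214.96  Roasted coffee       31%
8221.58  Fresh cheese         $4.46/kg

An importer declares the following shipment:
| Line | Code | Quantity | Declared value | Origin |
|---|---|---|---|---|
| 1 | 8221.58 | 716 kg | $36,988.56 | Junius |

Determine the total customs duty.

Line 1 (8221.58, Junius, 716 kg, $36,988.56):
Base rate for 8221.58 is $4.46/kg.
Duty = 716 × $4.46 = $3,193.36.

$3,193.36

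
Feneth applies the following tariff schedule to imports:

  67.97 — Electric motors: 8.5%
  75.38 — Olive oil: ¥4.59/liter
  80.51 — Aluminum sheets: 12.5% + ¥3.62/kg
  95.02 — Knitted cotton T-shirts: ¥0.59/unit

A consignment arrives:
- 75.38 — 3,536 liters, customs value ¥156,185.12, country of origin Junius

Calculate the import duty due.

¥16,230.24

Line 1 (75.38, Junius, 3,536 liters, ¥156,185.12):
Base rate for 75.38 is ¥4.59/liter.
Duty = 3,536 × ¥4.59 = ¥16,230.24.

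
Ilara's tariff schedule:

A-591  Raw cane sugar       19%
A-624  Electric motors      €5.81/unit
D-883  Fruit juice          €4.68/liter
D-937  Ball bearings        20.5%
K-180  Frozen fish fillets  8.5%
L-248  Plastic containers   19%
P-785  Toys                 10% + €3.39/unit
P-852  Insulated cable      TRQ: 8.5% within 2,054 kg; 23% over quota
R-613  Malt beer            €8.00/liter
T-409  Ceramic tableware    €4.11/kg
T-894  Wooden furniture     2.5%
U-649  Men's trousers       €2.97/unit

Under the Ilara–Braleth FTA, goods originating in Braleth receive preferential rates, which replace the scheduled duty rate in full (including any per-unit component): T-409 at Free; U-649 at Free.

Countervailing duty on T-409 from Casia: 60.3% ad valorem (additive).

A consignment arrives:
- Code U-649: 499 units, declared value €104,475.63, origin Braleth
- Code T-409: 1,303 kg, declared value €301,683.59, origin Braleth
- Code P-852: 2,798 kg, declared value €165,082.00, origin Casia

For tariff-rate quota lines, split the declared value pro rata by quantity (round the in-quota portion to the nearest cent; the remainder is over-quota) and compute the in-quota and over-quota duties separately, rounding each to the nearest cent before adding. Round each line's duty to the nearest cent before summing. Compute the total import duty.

€20,396.89

Line 1 (U-649, Braleth, 499 units, €104,475.63):
Base rate for U-649 is €2.97/unit.
Origin Braleth qualifies under the Ilara–Braleth agreement and U-649 is covered: preferential rate Free applies instead.
Duty = €104,475.63 × 0% = €0.00.
Line 2 (T-409, Braleth, 1,303 kg, €301,683.59):
Base rate for T-409 is €4.11/kg.
Origin Braleth qualifies under the Ilara–Braleth agreement and T-409 is covered: preferential rate Free applies instead.
The additional-duty order on T-409 targets Casia, not Braleth; it does not apply.
Duty = €301,683.59 × 0% = €0.00.
Line 3 (P-852, Casia, 2,798 kg, €165,082.00):
Code P-852 is under a tariff-rate quota (threshold 2,054 kg). In-quota: 2,054 kg at 8.5%; over-quota: 744 kg at 23%.
Pro-rata value split: in-quota = €165,082.00 × 2,054/2,798 = €121,186.00; over-quota = €165,082.00 − €121,186.00 = €43,896.00.
In-quota duty = €121,186.00 × 8.5% = €10,300.81. Over-quota duty = €43,896.00 × 23% = €10,096.08.
Line duty = €10,300.81 + €10,096.08 = €20,396.89.
Total = €0.00 + €0.00 + €20,396.89 = €20,396.89.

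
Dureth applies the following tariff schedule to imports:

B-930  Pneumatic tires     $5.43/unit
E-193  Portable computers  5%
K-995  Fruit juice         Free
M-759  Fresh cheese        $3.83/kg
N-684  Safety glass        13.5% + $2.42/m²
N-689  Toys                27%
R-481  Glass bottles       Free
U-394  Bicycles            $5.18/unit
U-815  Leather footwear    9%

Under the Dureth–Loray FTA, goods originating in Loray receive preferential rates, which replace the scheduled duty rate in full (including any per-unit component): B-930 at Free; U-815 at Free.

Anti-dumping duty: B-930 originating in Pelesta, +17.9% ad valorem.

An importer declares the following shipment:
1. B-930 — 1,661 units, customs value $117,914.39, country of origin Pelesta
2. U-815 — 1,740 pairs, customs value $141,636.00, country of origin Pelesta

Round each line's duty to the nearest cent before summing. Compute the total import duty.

$42,873.15

Line 1 (B-930, Pelesta, 1,661 units, $117,914.39):
Base rate for B-930 is $5.43/unit.
B-930 has an FTA preferential rate, but origin Pelesta is not Loray; base rate stands.
Additional duty on B-930 from Pelesta: +17.9% ad valorem. Applied ad valorem rate = 17.9%.
Duty = $117,914.39 × 17.9% + 1,661 × $5.43 = $30,125.91.
Line 2 (U-815, Pelesta, 1,740 pairs, $141,636.00):
Base rate for U-815 is 9%.
U-815 has an FTA preferential rate, but origin Pelesta is not Loray; base rate stands.
Duty = $141,636.00 × 9% = $12,747.24.
Total = $30,125.91 + $12,747.24 = $42,873.15.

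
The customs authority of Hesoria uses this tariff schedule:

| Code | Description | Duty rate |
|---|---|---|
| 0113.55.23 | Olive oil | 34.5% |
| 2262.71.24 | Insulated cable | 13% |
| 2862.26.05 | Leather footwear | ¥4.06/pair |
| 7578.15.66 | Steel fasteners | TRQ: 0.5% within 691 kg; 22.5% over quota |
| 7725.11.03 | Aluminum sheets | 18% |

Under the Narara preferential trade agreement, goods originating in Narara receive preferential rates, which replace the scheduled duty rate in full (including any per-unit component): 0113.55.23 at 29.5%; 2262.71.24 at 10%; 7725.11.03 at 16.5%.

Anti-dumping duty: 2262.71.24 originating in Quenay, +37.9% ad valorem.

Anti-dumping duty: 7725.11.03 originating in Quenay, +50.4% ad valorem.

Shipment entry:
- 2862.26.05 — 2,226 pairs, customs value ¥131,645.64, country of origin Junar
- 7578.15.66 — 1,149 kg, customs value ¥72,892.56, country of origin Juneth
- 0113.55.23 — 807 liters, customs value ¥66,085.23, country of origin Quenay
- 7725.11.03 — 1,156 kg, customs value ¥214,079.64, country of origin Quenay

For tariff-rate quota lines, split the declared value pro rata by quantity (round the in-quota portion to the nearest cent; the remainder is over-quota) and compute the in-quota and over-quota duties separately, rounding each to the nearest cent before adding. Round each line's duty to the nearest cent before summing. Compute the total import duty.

¥185,024.11

Line 1 (2862.26.05, Junar, 2,226 pairs, ¥131,645.64):
Base rate for 2862.26.05 is ¥4.06/pair.
Duty = 2,226 × ¥4.06 = ¥9,037.56.
Line 2 (7578.15.66, Juneth, 1,149 kg, ¥72,892.56):
Code 7578.15.66 is under a tariff-rate quota (threshold 691 kg). In-quota: 691 kg at 0.5%; over-quota: 458 kg at 22.5%.
Pro-rata value split: in-quota = ¥72,892.56 × 691/1,149 = ¥43,837.04; over-quota = ¥72,892.56 − ¥43,837.04 = ¥29,055.52.
In-quota duty = ¥43,837.04 × 0.5% = ¥219.19. Over-quota duty = ¥29,055.52 × 22.5% = ¥6,537.49.
Line duty = ¥219.19 + ¥6,537.49 = ¥6,756.68.
Line 3 (0113.55.23, Quenay, 807 liters, ¥66,085.23):
Base rate for 0113.55.23 is 34.5%.
0113.55.23 has an FTA preferential rate, but origin Quenay is not Narara; base rate stands.
Duty = ¥66,085.23 × 34.5% = ¥22,799.40.
Line 4 (7725.11.03, Quenay, 1,156 kg, ¥214,079.64):
Base rate for 7725.11.03 is 18%.
7725.11.03 has an FTA preferential rate, but origin Quenay is not Narara; base rate stands.
Additional duty on 7725.11.03 from Quenay: +50.4%. Applied ad valorem rate: 18% + 50.4% = 68.4%.
Duty = ¥214,079.64 × 68.4% = ¥146,430.47.
Total = ¥9,037.56 + ¥6,756.68 + ¥22,799.40 + ¥146,430.47 = ¥185,024.11.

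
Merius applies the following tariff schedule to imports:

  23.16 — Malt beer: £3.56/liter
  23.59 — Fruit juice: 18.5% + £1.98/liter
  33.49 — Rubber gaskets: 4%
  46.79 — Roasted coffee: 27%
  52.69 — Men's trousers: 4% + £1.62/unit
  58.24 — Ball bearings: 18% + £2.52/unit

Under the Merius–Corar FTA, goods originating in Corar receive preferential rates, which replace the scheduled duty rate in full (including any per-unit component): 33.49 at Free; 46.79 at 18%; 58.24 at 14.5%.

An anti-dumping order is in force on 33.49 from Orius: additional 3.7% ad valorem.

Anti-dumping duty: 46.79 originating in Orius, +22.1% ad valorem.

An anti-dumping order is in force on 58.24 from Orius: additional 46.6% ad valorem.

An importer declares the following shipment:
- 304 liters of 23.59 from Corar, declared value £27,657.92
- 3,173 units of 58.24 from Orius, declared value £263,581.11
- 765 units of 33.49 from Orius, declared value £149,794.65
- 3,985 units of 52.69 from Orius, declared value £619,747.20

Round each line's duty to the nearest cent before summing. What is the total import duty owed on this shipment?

£226,767.78

Line 1 (23.59, Corar, 304 liters, £27,657.92):
Base rate for 23.59 is 18.5% + £1.98/liter.
Origin Corar is the FTA partner but 23.59 is not on the preference list; base rate stands.
Duty = £27,657.92 × 18.5% + 304 × £1.98 = £5,718.64.
Line 2 (58.24, Orius, 3,173 units, £263,581.11):
Base rate for 58.24 is 18% + £2.52/unit.
58.24 has an FTA preferential rate, but origin Orius is not Corar; base rate stands.
Additional duty on 58.24 from Orius: +46.6%. Applied ad valorem rate: 18% + 46.6% = 64.6%.
Duty = £263,581.11 × 64.6% + 3,173 × £2.52 = £178,269.36.
Line 3 (33.49, Orius, 765 units, £149,794.65):
Base rate for 33.49 is 4%.
33.49 has an FTA preferential rate, but origin Orius is not Corar; base rate stands.
Additional duty on 33.49 from Orius: +3.7%. Applied ad valorem rate: 4% + 3.7% = 7.7%.
Duty = £149,794.65 × 7.7% = £11,534.19.
Line 4 (52.69, Orius, 3,985 units, £619,747.20):
Base rate for 52.69 is 4% + £1.62/unit.
Duty = £619,747.20 × 4% + 3,985 × £1.62 = £31,245.59.
Total = £5,718.64 + £178,269.36 + £11,534.19 + £31,245.59 = £226,767.78.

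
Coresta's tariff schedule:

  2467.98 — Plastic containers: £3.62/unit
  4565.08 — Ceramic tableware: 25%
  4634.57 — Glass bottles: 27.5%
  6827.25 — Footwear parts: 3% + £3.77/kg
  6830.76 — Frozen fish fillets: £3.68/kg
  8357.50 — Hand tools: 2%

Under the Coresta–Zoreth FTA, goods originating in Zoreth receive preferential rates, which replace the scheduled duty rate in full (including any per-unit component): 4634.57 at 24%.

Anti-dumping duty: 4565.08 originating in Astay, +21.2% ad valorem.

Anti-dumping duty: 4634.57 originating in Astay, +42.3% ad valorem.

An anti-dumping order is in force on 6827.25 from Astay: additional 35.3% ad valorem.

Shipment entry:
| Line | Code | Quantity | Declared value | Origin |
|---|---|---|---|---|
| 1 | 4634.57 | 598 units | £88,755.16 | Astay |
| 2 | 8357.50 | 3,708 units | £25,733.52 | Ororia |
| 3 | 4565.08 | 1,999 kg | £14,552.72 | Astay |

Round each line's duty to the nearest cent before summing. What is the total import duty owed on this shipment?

Line 1 (4634.57, Astay, 598 units, £88,755.16):
Base rate for 4634.57 is 27.5%.
4634.57 has an FTA preferential rate, but origin Astay is not Zoreth; base rate stands.
Additional duty on 4634.57 from Astay: +42.3%. Applied ad valorem rate: 27.5% + 42.3% = 69.8%.
Duty = £88,755.16 × 69.8% = £61,951.10.
Line 2 (8357.50, Ororia, 3,708 units, £25,733.52):
Base rate for 8357.50 is 2%.
Duty = £25,733.52 × 2% = £514.67.
Line 3 (4565.08, Astay, 1,999 kg, £14,552.72):
Base rate for 4565.08 is 25%.
Additional duty on 4565.08 from Astay: +21.2%. Applied ad valorem rate: 25% + 21.2% = 46.2%.
Duty = £14,552.72 × 46.2% = £6,723.36.
Total = £61,951.10 + £514.67 + £6,723.36 = £69,189.13.

£69,189.13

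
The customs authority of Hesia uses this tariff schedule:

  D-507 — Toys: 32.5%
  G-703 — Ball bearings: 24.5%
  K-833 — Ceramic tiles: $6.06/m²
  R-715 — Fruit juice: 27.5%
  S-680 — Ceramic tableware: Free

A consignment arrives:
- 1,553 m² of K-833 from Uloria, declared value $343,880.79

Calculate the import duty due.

$9,411.18

Line 1 (K-833, Uloria, 1,553 m², $343,880.79):
Base rate for K-833 is $6.06/m².
Duty = 1,553 × $6.06 = $9,411.18.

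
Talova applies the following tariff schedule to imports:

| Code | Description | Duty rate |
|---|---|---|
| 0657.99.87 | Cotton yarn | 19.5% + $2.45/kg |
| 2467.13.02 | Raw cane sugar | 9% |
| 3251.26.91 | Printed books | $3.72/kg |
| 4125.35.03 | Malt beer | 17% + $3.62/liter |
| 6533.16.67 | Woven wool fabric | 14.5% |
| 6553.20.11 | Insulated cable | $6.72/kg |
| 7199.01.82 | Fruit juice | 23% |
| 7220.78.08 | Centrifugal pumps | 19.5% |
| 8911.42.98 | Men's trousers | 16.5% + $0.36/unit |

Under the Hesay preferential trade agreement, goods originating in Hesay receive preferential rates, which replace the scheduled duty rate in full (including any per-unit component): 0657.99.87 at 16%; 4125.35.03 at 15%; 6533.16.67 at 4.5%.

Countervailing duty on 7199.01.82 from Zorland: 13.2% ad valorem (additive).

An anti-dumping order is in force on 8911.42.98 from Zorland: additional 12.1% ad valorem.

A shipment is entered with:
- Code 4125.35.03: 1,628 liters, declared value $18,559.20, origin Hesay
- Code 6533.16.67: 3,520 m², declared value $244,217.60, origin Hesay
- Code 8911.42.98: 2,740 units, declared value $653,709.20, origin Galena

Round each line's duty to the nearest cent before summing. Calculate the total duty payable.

Line 1 (4125.35.03, Hesay, 1,628 liters, $18,559.20):
Base rate for 4125.35.03 is 17% + $3.62/liter.
Origin Hesay qualifies under the Talova–Hesay agreement and 4125.35.03 is covered: preferential rate 15% applies instead.
Duty = $18,559.20 × 15% = $2,783.88.
Line 2 (6533.16.67, Hesay, 3,520 m², $244,217.60):
Base rate for 6533.16.67 is 14.5%.
Origin Hesay qualifies under the Talova–Hesay agreement and 6533.16.67 is covered: preferential rate 4.5% applies instead.
Duty = $244,217.60 × 4.5% = $10,989.79.
Line 3 (8911.42.98, Galena, 2,740 units, $653,709.20):
Base rate for 8911.42.98 is 16.5% + $0.36/unit.
The additional-duty order on 8911.42.98 targets Zorland, not Galena; it does not apply.
Duty = $653,709.20 × 16.5% + 2,740 × $0.36 = $108,848.42.
Total = $2,783.88 + $10,989.79 + $108,848.42 = $122,622.09.

$122,622.09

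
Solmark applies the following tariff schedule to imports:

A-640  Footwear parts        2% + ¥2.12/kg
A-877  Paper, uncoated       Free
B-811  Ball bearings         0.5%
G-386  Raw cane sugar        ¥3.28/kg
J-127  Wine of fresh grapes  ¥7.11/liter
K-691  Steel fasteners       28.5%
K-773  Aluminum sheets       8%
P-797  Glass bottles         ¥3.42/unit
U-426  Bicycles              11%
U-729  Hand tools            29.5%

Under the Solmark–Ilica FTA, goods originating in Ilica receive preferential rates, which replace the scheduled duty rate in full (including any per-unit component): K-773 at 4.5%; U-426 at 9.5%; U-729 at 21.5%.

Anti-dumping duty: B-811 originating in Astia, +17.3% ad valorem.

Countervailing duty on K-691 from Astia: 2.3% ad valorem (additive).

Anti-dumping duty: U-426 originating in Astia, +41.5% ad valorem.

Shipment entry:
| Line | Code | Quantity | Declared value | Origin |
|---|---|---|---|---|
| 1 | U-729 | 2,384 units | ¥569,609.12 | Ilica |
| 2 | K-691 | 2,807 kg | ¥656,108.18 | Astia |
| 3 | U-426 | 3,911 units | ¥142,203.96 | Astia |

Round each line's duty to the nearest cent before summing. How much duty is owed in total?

Line 1 (U-729, Ilica, 2,384 units, ¥569,609.12):
Base rate for U-729 is 29.5%.
Origin Ilica qualifies under the Solmark–Ilica agreement and U-729 is covered: preferential rate 21.5% applies instead.
Duty = ¥569,609.12 × 21.5% = ¥122,465.96.
Line 2 (K-691, Astia, 2,807 kg, ¥656,108.18):
Base rate for K-691 is 28.5%.
Additional duty on K-691 from Astia: +2.3%. Applied ad valorem rate: 28.5% + 2.3% = 30.8%.
Duty = ¥656,108.18 × 30.8% = ¥202,081.32.
Line 3 (U-426, Astia, 3,911 units, ¥142,203.96):
Base rate for U-426 is 11%.
U-426 has an FTA preferential rate, but origin Astia is not Ilica; base rate stands.
Additional duty on U-426 from Astia: +41.5%. Applied ad valorem rate: 11% + 41.5% = 52.5%.
Duty = ¥142,203.96 × 52.5% = ¥74,657.08.
Total = ¥122,465.96 + ¥202,081.32 + ¥74,657.08 = ¥399,204.36.

¥399,204.36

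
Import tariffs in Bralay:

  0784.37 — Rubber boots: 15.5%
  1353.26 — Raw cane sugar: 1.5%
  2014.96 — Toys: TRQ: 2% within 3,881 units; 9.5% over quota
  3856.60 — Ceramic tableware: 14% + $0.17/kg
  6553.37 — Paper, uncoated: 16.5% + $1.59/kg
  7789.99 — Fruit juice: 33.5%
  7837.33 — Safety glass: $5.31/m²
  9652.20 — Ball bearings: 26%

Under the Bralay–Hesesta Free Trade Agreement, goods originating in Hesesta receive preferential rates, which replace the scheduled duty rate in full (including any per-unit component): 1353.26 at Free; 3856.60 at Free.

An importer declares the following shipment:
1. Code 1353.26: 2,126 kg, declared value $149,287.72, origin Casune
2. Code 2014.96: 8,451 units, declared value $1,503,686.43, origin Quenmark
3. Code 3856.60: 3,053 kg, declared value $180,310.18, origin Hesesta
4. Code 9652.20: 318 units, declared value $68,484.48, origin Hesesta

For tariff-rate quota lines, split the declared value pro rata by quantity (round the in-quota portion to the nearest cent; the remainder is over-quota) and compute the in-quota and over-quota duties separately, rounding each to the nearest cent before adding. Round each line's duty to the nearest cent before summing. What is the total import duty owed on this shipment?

$111,104.52

Line 1 (1353.26, Casune, 2,126 kg, $149,287.72):
Base rate for 1353.26 is 1.5%.
1353.26 has an FTA preferential rate, but origin Casune is not Hesesta; base rate stands.
Duty = $149,287.72 × 1.5% = $2,239.32.
Line 2 (2014.96, Quenmark, 8,451 units, $1,503,686.43):
Code 2014.96 is under a tariff-rate quota (threshold 3,881 units). In-quota: 3,881 units at 2%; over-quota: 4,570 units at 9.5%.
Pro-rata value split: in-quota = $1,503,686.43 × 3,881/8,451 = $690,546.33; over-quota = $1,503,686.43 − $690,546.33 = $813,140.10.
In-quota duty = $690,546.33 × 2% = $13,810.93. Over-quota duty = $813,140.10 × 9.5% = $77,248.31.
Line duty = $13,810.93 + $77,248.31 = $91,059.24.
Line 3 (3856.60, Hesesta, 3,053 kg, $180,310.18):
Base rate for 3856.60 is 14% + $0.17/kg.
Origin Hesesta qualifies under the Bralay–Hesesta agreement and 3856.60 is covered: preferential rate Free applies instead.
Duty = $180,310.18 × 0% = $0.00.
Line 4 (9652.20, Hesesta, 318 units, $68,484.48):
Base rate for 9652.20 is 26%.
Origin Hesesta is the FTA partner but 9652.20 is not on the preference list; base rate stands.
Duty = $68,484.48 × 26% = $17,805.96.
Total = $2,239.32 + $91,059.24 + $0.00 + $17,805.96 = $111,104.52.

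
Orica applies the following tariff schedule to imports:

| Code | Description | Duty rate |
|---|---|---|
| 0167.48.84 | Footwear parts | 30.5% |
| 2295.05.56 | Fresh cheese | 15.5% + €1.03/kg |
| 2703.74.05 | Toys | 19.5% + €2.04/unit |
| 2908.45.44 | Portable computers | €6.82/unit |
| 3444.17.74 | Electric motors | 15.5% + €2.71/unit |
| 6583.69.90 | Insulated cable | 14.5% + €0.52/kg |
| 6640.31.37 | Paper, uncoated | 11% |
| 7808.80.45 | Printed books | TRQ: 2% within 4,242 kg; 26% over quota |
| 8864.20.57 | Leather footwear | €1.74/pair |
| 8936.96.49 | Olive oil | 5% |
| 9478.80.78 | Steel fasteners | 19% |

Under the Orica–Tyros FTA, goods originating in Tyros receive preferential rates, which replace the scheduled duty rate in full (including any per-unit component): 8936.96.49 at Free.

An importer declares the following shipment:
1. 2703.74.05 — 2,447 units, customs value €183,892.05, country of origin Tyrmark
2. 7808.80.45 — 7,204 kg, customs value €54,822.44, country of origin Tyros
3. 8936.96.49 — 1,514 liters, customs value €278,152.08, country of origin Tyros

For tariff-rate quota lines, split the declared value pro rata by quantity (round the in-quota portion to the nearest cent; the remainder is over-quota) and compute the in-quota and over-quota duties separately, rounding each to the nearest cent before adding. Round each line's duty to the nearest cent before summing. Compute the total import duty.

Line 1 (2703.74.05, Tyrmark, 2,447 units, €183,892.05):
Base rate for 2703.74.05 is 19.5% + €2.04/unit.
Duty = €183,892.05 × 19.5% + 2,447 × €2.04 = €40,850.83.
Line 2 (7808.80.45, Tyros, 7,204 kg, €54,822.44):
Code 7808.80.45 is under a tariff-rate quota (threshold 4,242 kg). In-quota: 4,242 kg at 2%; over-quota: 2,962 kg at 26%.
Pro-rata value split: in-quota = €54,822.44 × 4,242/7,204 = €32,281.62; over-quota = €54,822.44 − €32,281.62 = €22,540.82.
In-quota duty = €32,281.62 × 2% = €645.63. Over-quota duty = €22,540.82 × 26% = €5,860.61.
Line duty = €645.63 + €5,860.61 = €6,506.24.
Line 3 (8936.96.49, Tyros, 1,514 liters, €278,152.08):
Base rate for 8936.96.49 is 5%.
Origin Tyros qualifies under the Orica–Tyros agreement and 8936.96.49 is covered: preferential rate Free applies instead.
Duty = €278,152.08 × 0% = €0.00.
Total = €40,850.83 + €6,506.24 + €0.00 = €47,357.07.

€47,357.07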